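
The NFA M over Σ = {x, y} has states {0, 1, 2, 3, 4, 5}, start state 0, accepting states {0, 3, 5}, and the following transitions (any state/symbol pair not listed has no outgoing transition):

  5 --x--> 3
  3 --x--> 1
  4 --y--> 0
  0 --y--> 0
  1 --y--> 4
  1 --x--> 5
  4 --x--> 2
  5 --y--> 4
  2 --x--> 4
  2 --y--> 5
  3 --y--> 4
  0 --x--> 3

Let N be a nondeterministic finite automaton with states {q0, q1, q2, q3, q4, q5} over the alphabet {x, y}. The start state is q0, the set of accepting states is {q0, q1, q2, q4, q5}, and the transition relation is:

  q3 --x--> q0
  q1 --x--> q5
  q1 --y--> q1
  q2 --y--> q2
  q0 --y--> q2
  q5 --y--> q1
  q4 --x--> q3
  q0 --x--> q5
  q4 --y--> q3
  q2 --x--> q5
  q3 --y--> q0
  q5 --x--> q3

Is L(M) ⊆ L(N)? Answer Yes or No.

Exploring the product automaton M × N from the start pair (0, q0), following both machines on each input symbol, reaches 16 state pairs: (0, q0), (3, q5), (0, q2), (1, q3), (4, q1), (5, q0), (4, q0), (2, q5), (0, q1), (4, q2), (4, q3), (5, q1), (2, q0), (4, q5), (5, q2), (2, q3).
M accepts in {0, 3, 5} and N accepts in {q0, q1, q2, q4, q5}. The reachable pairs whose M-component is accepting are (0, q0), (3, q5), (0, q2), (5, q0), (0, q1), (5, q1), (5, q2); in each of them the N-component is accepting too, so the product for L(M) \ L(N) (M-component accepting, N-component rejecting) has no reachable accepting pair and the difference is empty.
Hence every string in L(M) is also in L(N).

Yes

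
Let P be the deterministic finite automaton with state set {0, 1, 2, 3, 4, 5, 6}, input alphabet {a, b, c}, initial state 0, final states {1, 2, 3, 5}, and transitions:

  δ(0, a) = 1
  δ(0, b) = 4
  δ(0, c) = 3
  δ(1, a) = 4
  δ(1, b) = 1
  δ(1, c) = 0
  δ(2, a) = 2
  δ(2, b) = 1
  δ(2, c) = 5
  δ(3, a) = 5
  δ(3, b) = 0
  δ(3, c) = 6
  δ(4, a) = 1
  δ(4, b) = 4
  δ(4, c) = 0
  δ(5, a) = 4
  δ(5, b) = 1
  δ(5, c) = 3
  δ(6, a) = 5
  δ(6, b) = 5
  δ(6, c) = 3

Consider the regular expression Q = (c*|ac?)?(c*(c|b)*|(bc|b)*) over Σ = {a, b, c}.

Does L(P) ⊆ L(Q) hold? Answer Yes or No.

The string ba is in L(P) but not in L(Q).
So L(P) ⊄ L(Q).

No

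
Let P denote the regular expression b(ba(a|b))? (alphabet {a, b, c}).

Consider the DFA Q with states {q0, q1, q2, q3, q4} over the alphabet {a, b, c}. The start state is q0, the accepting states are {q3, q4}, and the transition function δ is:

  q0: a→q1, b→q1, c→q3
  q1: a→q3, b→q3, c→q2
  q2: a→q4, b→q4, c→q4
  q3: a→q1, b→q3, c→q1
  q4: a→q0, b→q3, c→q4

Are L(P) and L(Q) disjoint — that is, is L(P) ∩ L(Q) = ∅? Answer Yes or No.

The string bbaa is accepted by both P and Q.
Hence L(P) ∩ L(Q) ≠ ∅.

No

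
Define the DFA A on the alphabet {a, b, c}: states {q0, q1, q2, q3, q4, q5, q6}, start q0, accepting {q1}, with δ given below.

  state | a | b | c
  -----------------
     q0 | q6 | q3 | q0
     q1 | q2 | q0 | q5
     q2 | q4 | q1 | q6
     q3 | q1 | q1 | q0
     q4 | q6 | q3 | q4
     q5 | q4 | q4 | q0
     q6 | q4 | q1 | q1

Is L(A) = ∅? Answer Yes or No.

The string ab is accepted: the run q0 → q6 → q1 ends in the accepting state q1.
Since at least one string is accepted, L(A) is not empty.

No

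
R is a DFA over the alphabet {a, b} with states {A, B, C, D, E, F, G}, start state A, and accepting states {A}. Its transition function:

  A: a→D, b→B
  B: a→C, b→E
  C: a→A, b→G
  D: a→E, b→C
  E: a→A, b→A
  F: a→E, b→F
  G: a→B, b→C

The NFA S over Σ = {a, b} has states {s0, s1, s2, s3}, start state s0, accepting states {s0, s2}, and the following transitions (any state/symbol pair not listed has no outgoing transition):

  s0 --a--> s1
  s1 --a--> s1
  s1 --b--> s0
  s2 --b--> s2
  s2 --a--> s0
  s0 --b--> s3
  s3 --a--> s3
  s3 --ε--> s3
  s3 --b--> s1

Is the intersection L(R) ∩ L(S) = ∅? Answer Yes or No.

No

The empty string ε is accepted by both R and S.
Hence L(R) ∩ L(S) ≠ ∅.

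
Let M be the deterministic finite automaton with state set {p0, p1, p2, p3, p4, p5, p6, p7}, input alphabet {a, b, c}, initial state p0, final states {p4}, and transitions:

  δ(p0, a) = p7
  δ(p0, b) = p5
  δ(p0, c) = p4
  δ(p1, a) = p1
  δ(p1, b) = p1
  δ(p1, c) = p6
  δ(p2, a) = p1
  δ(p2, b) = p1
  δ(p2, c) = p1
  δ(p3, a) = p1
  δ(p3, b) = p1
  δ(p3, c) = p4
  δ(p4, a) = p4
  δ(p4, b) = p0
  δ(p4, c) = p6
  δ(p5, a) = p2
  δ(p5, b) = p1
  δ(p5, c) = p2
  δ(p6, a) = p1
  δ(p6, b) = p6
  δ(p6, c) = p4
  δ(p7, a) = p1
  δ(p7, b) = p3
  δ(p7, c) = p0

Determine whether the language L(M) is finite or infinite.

infinite

State p0 is reachable from the start and can reach an accepting state, and it lies on the cycle p0 → p4 → p0.
Traversing that cycle any number of times yields accepted strings of unbounded length, so the language is infinite.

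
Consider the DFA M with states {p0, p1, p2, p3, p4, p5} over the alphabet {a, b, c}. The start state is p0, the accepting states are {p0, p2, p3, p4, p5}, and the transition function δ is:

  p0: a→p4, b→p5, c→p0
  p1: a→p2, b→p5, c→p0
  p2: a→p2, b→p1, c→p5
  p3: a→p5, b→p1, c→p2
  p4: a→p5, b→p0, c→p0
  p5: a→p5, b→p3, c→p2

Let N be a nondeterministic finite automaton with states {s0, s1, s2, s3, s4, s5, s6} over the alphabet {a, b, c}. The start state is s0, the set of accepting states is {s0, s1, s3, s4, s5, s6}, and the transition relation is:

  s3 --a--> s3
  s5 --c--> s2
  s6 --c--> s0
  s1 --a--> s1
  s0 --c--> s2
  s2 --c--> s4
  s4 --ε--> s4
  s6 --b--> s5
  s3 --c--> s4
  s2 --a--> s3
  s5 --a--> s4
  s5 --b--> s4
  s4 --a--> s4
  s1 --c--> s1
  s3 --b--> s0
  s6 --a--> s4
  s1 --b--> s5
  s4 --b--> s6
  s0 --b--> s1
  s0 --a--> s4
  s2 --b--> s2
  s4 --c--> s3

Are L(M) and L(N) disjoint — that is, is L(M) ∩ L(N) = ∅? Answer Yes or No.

The empty string ε is accepted by both M and N.
Hence L(M) ∩ L(N) ≠ ∅.

No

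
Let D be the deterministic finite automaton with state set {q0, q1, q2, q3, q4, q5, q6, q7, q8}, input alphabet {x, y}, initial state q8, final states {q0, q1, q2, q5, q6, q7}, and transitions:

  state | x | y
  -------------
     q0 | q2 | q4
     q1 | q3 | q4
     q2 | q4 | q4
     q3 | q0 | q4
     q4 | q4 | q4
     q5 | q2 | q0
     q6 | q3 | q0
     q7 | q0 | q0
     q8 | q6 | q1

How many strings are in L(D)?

The useful subgraph on states {q0, q1, q2, q3, q6, q8} is acyclic, so L(D) is finite; the longest accepting path visits 5 useful states, giving maximum string length 4.
Counting accepting paths from q8 by length: 2 of length 1, 1 of length 2, 3 of length 3, 2 of length 4. Total 8.

8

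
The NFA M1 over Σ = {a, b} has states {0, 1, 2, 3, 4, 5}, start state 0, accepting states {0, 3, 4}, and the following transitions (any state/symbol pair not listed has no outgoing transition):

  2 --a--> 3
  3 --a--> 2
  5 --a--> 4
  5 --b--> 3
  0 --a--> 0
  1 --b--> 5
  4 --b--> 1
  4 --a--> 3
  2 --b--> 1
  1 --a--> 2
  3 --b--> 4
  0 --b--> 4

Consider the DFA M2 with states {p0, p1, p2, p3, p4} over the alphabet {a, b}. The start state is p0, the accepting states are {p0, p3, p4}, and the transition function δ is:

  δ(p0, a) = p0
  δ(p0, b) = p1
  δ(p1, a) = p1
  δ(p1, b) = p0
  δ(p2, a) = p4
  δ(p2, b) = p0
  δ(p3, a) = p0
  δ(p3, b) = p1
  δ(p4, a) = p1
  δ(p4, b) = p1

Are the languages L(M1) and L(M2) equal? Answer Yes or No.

The string b is accepted by M1 but rejected by M2.
So L(M1) ≠ L(M2).

No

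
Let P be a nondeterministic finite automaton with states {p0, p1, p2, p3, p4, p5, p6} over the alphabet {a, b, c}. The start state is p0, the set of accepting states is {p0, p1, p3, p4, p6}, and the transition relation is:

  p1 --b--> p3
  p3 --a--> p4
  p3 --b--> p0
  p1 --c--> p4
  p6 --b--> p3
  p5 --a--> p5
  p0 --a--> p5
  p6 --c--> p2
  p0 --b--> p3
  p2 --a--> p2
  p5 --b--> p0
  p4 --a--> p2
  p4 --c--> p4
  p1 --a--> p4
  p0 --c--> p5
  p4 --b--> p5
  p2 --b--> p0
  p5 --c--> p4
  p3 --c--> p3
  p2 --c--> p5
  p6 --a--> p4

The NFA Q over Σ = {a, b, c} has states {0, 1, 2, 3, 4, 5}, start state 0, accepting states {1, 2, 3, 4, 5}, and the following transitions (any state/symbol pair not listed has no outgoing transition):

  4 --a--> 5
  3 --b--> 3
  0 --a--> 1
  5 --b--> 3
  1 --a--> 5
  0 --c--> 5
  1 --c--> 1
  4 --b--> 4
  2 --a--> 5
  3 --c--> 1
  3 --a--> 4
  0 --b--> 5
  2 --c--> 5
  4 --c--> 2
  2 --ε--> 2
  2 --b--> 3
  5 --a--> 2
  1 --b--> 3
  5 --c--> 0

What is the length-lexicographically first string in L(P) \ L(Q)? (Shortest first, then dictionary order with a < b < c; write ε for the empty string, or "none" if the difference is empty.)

The empty string ε is accepted by P but not by Q.
Since ε is the unique shortest string, it is the required witness.

ε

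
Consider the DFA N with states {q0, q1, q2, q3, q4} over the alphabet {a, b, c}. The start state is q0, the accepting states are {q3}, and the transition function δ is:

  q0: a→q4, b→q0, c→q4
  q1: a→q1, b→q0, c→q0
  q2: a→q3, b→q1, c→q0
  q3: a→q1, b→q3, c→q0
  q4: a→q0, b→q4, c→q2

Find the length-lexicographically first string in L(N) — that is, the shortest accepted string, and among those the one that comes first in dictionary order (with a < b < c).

A breadth-first search from q0 reaches an accepting state first via the path q0 → q4 → q2 → q3 on input aca.
No string of length < 3 is accepted (BFS exhausts all shorter strings without reaching an accepting state), and aca is the lexicographically least accepting string of length 3.

aca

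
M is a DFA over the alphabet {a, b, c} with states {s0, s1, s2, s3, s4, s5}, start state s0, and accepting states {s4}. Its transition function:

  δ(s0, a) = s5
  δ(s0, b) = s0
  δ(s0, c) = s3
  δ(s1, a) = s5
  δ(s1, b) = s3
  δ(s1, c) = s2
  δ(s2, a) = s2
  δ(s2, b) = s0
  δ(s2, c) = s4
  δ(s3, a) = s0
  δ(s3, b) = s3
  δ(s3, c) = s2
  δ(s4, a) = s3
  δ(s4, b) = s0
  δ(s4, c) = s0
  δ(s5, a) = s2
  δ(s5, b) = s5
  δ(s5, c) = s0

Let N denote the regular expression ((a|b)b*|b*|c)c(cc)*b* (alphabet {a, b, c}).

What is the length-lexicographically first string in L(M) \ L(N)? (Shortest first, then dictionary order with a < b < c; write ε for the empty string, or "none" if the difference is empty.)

aac

The string aac is accepted by M but not by N.
No shorter string lies in the difference, and aac is the lexicographically first length-3 string in L(M) \ L(N).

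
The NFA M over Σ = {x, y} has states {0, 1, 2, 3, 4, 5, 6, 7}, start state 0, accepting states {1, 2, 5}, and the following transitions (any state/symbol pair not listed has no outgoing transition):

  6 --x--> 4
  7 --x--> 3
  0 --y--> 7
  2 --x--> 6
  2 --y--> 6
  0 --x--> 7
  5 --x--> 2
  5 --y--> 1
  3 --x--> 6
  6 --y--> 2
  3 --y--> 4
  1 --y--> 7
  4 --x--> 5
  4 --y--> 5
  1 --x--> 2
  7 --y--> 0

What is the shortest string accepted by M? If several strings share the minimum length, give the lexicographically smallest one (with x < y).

xxxy

A breadth-first search from 0 reaches an accepting state first via the path 0 → 7 → 3 → 6 → 2 on input xxxy.
No string of length < 4 is accepted (BFS exhausts all shorter strings without reaching an accepting state), and xxxy is the lexicographically least accepting string of length 4.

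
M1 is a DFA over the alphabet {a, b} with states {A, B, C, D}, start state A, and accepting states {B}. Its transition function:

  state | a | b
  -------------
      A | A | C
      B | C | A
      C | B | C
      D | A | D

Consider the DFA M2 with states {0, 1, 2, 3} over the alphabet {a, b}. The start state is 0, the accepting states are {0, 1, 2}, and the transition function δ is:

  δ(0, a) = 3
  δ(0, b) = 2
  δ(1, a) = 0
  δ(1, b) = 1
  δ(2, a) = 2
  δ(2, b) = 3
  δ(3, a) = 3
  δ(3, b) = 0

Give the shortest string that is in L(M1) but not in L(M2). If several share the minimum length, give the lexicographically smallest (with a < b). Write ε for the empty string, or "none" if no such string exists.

The string aba is accepted by M1 but not by M2.
No shorter string lies in the difference, and aba is the lexicographically first length-3 string in L(M1) \ L(M2).

aba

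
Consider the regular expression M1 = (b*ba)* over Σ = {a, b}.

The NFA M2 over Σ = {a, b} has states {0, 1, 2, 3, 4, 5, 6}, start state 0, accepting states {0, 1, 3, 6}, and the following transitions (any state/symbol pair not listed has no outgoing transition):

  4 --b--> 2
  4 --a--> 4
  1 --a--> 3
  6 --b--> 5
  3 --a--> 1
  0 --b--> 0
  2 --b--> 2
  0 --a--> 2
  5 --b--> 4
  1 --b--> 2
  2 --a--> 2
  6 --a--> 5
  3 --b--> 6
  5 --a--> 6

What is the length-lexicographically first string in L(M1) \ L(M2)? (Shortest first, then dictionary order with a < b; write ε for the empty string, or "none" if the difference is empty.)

ba

The string ba is accepted by M1 but not by M2.
No shorter string lies in the difference, and ba is the lexicographically first length-2 string in L(M1) \ L(M2).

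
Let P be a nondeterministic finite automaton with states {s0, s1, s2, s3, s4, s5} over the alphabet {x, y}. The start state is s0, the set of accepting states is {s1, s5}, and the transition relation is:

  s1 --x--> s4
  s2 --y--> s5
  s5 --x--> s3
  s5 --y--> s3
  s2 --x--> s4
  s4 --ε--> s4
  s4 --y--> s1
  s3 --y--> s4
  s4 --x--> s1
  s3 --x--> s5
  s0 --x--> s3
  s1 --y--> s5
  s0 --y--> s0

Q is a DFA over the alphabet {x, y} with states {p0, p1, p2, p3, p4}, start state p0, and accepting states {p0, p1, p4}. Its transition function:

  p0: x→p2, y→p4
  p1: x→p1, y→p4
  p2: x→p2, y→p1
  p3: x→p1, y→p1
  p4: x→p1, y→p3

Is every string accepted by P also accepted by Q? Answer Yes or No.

No

The string xx is in L(P) but not in L(Q).
So L(P) ⊄ L(Q).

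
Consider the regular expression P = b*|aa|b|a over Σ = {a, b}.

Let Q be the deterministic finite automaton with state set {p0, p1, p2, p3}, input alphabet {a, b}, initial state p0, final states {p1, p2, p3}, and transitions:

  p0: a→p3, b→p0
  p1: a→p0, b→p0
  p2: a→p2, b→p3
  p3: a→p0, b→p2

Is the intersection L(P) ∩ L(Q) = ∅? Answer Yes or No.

No

The string a is accepted by both P and Q.
Hence L(P) ∩ L(Q) ≠ ∅.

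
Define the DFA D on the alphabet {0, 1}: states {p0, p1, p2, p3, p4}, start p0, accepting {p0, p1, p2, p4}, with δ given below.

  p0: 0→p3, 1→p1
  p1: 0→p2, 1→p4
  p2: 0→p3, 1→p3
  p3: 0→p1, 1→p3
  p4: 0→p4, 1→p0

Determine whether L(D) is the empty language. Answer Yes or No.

No

The empty string ε is accepted: the run p0 ends in the accepting state p0.
Since at least one string is accepted, L(D) is not empty.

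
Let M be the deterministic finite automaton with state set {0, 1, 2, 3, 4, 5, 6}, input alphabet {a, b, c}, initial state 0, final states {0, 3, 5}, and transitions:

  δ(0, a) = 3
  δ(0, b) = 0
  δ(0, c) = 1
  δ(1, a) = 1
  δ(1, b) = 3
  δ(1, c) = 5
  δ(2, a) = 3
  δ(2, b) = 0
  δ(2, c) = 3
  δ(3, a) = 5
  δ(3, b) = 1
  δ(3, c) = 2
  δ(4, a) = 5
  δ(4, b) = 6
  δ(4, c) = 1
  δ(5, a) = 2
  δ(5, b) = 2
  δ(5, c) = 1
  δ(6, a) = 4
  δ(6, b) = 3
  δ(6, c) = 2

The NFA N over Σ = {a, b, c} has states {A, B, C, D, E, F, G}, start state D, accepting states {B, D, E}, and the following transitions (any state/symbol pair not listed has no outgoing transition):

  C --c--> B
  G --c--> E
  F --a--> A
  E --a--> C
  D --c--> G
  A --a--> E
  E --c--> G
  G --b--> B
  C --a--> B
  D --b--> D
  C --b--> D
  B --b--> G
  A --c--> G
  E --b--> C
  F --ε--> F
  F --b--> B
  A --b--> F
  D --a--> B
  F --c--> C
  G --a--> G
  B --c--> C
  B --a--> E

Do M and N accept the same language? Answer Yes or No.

Yes

Exploring the product automaton M × N from the start pair (0, D), following both machines on each input symbol, reaches 5 state pairs: (0, D), (3, B), (1, G), (5, E), (2, C).
M accepts in {0, 3, 5} and N accepts in {B, D, E}. In every reachable pair the two components are either both accepting — (0, D), (3, B), (5, E) — or both non-accepting, so no string is accepted by exactly one of the machines: L(M) \ L(N) and L(N) \ L(M) are both empty.
Hence every string is accepted by M iff it is accepted by N, and the two languages coincide.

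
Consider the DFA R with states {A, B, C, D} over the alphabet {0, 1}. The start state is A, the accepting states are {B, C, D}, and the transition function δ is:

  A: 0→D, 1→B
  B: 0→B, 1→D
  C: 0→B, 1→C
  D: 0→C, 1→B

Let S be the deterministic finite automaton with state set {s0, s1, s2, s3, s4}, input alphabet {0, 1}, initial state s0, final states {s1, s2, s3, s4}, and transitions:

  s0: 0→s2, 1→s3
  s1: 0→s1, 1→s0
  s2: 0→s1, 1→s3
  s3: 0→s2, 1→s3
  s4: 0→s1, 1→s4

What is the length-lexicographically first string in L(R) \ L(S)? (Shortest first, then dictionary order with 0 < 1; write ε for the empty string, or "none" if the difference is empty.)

The string 001 is accepted by R but not by S.
No shorter string lies in the difference, and 001 is the lexicographically first length-3 string in L(R) \ L(S).

001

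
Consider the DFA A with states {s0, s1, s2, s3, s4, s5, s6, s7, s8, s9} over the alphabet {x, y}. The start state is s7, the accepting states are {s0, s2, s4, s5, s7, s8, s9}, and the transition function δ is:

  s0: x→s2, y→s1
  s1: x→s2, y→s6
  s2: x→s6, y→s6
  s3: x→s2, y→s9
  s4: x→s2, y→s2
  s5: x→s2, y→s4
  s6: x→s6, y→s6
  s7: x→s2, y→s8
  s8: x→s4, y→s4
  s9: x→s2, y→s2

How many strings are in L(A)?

The useful subgraph on states {s2, s4, s7, s8} is acyclic, so L(A) is finite; the longest accepting path visits 4 useful states, giving maximum string length 3.
Counting accepting paths from s7 by length: 1 of length 0, 2 of length 1, 2 of length 2, 4 of length 3. Total 9.

9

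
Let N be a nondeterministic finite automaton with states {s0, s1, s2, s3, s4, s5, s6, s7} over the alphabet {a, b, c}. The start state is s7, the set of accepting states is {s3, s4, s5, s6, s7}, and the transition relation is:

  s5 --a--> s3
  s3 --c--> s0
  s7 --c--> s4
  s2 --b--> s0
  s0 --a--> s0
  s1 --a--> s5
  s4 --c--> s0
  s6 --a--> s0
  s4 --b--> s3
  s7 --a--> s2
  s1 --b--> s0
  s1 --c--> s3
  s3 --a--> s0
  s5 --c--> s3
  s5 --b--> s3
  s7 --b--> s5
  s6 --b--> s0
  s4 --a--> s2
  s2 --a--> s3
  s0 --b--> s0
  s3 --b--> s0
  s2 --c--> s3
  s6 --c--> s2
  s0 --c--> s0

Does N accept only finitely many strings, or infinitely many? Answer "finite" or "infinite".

finite

The useful states (reachable from s7 and able to reach an accepting state) are {s2, s3, s4, s5, s7}.
Restricted to these states the transition graph has no cycle, so every accepting path has bounded length and L is finite.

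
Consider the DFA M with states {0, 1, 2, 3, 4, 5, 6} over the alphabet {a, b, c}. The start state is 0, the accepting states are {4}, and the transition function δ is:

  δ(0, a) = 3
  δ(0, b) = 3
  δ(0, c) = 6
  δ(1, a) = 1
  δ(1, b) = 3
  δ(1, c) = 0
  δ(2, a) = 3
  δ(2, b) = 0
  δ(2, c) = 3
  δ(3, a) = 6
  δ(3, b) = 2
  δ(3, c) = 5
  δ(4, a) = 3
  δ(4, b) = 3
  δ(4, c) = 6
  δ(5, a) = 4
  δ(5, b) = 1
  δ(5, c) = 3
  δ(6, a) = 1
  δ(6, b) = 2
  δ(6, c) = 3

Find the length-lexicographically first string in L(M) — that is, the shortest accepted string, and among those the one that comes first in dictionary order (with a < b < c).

A breadth-first search from 0 reaches an accepting state first via the path 0 → 3 → 5 → 4 on input aca.
No string of length < 3 is accepted (BFS exhausts all shorter strings without reaching an accepting state), and aca is the lexicographically least accepting string of length 3.

aca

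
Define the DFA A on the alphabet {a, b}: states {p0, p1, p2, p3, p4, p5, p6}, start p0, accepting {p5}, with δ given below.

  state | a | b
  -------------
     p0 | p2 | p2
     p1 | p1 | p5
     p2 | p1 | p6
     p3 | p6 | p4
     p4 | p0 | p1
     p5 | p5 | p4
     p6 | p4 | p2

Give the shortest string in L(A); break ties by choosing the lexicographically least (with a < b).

A breadth-first search from p0 reaches an accepting state first via the path p0 → p2 → p1 → p5 on input aab.
No string of length < 3 is accepted (BFS exhausts all shorter strings without reaching an accepting state), and aab is the lexicographically least accepting string of length 3.

aab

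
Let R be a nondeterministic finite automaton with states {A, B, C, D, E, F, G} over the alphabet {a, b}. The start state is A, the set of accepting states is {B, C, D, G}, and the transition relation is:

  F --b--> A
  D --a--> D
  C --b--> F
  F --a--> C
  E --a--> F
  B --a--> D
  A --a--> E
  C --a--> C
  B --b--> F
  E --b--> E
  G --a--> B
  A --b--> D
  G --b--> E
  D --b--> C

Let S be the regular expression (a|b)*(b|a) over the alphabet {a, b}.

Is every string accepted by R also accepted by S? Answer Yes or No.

Converting the expression S to a DFA (subset construction, then merging equivalent states) gives the minimal DFA with states {s0, s1}, start state s0, accepting states {s1} and transitions s0: a→s1, b→s1; s1: a→s1, b→s1.
Exploring the product automaton R × S from the start pair (A, s0), following both machines on each input symbol, reaches 6 state pairs: (A, s0), (E, s1), (D, s1), (F, s1), (C, s1), (A, s1).
R accepts in {B, C, D, G} and S accepts in {s1}. The reachable pairs whose R-component is accepting are (D, s1), (C, s1); in each of them the S-component is accepting too, so the product for L(R) \ L(S) (R-component accepting, S-component rejecting) has no reachable accepting pair and the difference is empty.
Hence every string in L(R) is also in L(S).

Yes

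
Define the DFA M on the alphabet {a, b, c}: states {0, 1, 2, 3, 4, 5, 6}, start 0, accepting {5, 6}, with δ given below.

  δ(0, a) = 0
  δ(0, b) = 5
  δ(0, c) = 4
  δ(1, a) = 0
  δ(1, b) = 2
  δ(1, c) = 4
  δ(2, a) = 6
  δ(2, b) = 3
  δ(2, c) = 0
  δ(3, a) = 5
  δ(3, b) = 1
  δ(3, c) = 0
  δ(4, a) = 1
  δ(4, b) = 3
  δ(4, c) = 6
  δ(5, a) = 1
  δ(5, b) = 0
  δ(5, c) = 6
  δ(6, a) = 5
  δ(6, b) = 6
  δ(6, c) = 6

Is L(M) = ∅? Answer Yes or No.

No

The string b is accepted: the run 0 → 5 ends in the accepting state 5.
Since at least one string is accepted, L(M) is not empty.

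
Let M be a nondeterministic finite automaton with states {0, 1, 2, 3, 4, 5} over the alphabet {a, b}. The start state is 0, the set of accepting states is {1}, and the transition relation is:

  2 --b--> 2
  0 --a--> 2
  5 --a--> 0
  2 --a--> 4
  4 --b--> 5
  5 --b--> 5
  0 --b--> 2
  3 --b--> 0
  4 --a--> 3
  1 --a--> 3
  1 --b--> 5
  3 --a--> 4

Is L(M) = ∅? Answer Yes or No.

Yes

The states reachable from the start state are {0, 2, 3, 4, 5}.
None of the accepting states {1} is reachable, so no string is accepted and L(M) = ∅.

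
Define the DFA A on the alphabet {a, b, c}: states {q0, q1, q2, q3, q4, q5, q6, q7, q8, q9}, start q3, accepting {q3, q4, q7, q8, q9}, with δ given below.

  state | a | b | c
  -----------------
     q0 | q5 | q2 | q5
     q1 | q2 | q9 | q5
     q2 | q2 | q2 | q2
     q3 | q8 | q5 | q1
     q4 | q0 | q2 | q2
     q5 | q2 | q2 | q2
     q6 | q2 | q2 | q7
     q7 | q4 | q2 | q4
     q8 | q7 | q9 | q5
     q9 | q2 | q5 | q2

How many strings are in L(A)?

The useful subgraph on states {q1, q3, q4, q7, q8, q9} is acyclic, so L(A) is finite; the longest accepting path visits 4 useful states, giving maximum string length 3.
Counting accepting paths from q3 by length: 1 of length 0, 1 of length 1, 3 of length 2, 2 of length 3. Total 7.

7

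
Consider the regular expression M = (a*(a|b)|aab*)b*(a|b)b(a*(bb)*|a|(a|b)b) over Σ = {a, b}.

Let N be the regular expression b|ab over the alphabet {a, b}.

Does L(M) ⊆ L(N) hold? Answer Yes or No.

The string aab is in L(M) but not in L(N).
So L(M) ⊄ L(N).

No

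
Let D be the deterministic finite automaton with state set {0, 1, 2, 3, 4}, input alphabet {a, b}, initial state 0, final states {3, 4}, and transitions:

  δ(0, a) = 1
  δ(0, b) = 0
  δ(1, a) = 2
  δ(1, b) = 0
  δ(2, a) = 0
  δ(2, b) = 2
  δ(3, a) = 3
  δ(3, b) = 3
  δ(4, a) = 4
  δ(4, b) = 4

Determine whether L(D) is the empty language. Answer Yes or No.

Yes

The states reachable from the start state are {0, 1, 2}.
None of the accepting states {3, 4} is reachable, so no string is accepted and L(D) = ∅.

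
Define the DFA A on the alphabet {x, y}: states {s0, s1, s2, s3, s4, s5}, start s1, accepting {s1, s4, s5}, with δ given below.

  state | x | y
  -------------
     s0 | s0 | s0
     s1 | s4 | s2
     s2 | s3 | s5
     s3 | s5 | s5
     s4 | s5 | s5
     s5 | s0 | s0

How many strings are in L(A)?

The useful subgraph on states {s1, s2, s3, s4, s5} is acyclic, so L(A) is finite; the longest accepting path visits 4 useful states, giving maximum string length 3.
Counting accepting paths from s1 by length: 1 of length 0, 1 of length 1, 3 of length 2, 2 of length 3. Total 7.

7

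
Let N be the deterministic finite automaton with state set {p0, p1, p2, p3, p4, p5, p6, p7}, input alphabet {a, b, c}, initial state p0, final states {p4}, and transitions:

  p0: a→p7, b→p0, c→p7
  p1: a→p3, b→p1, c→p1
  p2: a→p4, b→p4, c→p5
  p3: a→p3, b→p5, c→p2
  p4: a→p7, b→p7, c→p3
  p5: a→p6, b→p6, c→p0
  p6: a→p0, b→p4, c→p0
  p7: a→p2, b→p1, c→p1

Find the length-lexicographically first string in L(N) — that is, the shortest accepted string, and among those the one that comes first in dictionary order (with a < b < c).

A breadth-first search from p0 reaches an accepting state first via the path p0 → p7 → p2 → p4 on input aaa.
No string of length < 3 is accepted (BFS exhausts all shorter strings without reaching an accepting state), and aaa is the lexicographically least accepting string of length 3.

aaa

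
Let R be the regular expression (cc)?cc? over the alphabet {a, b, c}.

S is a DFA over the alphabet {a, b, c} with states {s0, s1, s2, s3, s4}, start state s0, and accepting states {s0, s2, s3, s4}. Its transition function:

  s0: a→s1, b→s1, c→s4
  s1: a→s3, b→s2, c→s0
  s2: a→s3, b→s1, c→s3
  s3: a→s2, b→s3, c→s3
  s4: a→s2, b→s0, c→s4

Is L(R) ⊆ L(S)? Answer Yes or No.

Yes

Converting the expression R to a DFA (subset construction, then merging equivalent states) gives the minimal DFA with states {r0, r1, r2, r3, r4, r5}, start state r0, accepting states {r2, r3, r4, r5} and transitions r0: a→r1, b→r1, c→r2; r1: a→r1, b→r1, c→r1; r2: a→r1, b→r1, c→r3; r3: a→r1, b→r1, c→r4; r4: a→r1, b→r1, c→r5; r5: a→r1, b→r1, c→r1.
Exploring the product automaton R × S from the start pair (r0, s0), following both machines on each input symbol, reaches 10 state pairs: (r0, s0), (r1, s1), (r2, s4), (r1, s3), (r1, s2), (r1, s0), (r3, s4), (r1, s4), (r4, s4), (r5, s4).
R accepts in {r2, r3, r4, r5} and S accepts in {s0, s2, s3, s4}. The reachable pairs whose R-component is accepting are (r2, s4), (r3, s4), (r4, s4), (r5, s4); in each of them the S-component is accepting too, so the product for L(R) \ L(S) (R-component accepting, S-component rejecting) has no reachable accepting pair and the difference is empty.
Hence every string in L(R) is also in L(S).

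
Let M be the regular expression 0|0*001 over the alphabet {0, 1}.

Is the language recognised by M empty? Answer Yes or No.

The string 0 matches the expression, so it belongs to L(M).
Since L(M) contains at least one string, it is not empty.

No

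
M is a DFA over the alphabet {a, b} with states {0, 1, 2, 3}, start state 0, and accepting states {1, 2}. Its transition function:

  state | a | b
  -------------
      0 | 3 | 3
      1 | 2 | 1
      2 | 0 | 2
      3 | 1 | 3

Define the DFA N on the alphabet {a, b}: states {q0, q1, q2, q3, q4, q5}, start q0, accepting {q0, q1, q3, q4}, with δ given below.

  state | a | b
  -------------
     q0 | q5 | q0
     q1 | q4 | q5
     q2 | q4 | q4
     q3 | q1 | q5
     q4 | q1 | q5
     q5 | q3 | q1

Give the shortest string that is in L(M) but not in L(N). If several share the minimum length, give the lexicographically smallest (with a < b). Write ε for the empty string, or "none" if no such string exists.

The string ba is accepted by M but not by N.
No shorter string lies in the difference, and ba is the lexicographically first length-2 string in L(M) \ L(N).

ba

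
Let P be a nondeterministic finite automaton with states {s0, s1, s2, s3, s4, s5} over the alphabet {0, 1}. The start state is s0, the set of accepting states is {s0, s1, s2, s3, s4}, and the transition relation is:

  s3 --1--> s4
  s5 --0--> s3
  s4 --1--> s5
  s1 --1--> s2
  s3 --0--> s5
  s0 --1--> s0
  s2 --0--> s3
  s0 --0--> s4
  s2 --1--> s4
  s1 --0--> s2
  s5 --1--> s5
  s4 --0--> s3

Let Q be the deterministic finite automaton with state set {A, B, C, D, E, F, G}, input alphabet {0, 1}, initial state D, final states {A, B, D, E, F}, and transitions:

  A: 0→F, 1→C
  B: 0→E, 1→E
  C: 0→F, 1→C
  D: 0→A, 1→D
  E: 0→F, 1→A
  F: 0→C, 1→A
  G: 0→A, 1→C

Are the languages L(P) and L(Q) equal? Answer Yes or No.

Yes

Exploring the product automaton P × Q from the start pair (s0, D), following both machines on each input symbol, reaches 4 state pairs: (s0, D), (s4, A), (s3, F), (s5, C).
P accepts in {s0, s1, s2, s3, s4} and Q accepts in {A, B, D, E, F}. In every reachable pair the two components are either both accepting — (s0, D), (s4, A), (s3, F) — or both non-accepting, so no string is accepted by exactly one of the machines: L(P) \ L(Q) and L(Q) \ L(P) are both empty.
Hence every string is accepted by P iff it is accepted by Q, and the two languages coincide.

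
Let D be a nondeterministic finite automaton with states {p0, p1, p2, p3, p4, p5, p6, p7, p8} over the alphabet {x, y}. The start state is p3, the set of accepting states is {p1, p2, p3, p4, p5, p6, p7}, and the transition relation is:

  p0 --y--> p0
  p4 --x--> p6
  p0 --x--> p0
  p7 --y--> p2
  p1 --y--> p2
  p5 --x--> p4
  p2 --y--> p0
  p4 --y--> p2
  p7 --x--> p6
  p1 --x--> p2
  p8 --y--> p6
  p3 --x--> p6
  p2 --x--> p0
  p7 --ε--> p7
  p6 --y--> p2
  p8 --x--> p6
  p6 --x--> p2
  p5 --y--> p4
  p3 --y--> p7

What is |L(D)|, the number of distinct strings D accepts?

The useful subgraph on states {p2, p3, p6, p7} is acyclic, so L(D) is finite; the longest accepting path visits 4 useful states, giving maximum string length 3.
Counting accepting paths from p3 by length: 1 of length 0, 2 of length 1, 4 of length 2, 2 of length 3. Total 9.

9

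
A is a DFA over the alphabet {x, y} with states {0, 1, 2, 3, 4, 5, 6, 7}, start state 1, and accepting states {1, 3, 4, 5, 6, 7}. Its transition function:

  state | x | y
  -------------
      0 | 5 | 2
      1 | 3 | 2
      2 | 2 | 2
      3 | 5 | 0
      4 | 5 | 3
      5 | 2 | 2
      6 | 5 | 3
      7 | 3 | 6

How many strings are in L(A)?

4

The useful subgraph on states {0, 1, 3, 5} is acyclic, so L(A) is finite; the longest accepting path visits 4 useful states, giving maximum string length 3.
Counting accepting paths from 1 by length: 1 of length 0, 1 of length 1, 1 of length 2, 1 of length 3. Total 4.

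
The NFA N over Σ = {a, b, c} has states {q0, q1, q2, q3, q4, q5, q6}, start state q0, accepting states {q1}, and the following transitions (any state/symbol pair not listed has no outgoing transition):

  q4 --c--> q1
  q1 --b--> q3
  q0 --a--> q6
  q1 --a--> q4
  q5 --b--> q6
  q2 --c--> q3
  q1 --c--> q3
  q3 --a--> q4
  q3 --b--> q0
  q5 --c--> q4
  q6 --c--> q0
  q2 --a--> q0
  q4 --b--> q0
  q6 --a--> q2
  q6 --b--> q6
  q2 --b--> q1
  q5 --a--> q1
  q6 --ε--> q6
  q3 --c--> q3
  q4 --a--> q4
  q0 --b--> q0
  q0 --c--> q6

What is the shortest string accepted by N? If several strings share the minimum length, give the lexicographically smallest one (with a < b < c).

aab

A breadth-first search from q0 reaches an accepting state first via the path q0 → q6 → q2 → q1 on input aab.
No string of length < 3 is accepted (BFS exhausts all shorter strings without reaching an accepting state), and aab is the lexicographically least accepting string of length 3.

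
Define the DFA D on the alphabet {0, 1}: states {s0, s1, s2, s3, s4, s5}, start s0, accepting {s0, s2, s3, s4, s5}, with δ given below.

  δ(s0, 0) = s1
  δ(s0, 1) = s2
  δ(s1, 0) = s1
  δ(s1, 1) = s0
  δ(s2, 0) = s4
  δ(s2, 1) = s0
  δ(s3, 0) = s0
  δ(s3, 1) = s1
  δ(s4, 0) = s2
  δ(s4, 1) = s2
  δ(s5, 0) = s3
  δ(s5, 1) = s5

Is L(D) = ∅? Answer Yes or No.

The empty string ε is accepted: the run s0 ends in the accepting state s0.
Since at least one string is accepted, L(D) is not empty.

No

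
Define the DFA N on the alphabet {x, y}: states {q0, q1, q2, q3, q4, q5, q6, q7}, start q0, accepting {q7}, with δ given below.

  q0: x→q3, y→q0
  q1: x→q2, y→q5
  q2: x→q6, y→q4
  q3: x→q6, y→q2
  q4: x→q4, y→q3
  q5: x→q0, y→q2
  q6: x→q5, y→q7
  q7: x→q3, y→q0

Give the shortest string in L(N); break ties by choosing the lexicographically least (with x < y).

A breadth-first search from q0 reaches an accepting state first via the path q0 → q3 → q6 → q7 on input xxy.
No string of length < 3 is accepted (BFS exhausts all shorter strings without reaching an accepting state), and xxy is the lexicographically least accepting string of length 3.

xxy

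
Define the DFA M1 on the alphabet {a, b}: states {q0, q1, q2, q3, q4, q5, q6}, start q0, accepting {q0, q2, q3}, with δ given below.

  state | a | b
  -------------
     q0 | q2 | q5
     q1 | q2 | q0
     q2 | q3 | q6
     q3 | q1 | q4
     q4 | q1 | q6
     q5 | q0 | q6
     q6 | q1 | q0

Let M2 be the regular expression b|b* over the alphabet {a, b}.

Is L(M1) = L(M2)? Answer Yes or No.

No

The string a is accepted by M1 but rejected by M2.
So L(M1) ≠ L(M2).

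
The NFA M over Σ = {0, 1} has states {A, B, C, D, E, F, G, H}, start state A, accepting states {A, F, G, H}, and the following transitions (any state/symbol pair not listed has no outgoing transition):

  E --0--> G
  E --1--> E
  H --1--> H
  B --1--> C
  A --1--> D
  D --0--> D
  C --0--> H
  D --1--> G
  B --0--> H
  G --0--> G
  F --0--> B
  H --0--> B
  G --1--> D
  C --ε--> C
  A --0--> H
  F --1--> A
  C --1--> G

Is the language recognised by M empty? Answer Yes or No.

No

The empty string ε is accepted: the run A ends in the accepting state A.
Since at least one string is accepted, L(M) is not empty.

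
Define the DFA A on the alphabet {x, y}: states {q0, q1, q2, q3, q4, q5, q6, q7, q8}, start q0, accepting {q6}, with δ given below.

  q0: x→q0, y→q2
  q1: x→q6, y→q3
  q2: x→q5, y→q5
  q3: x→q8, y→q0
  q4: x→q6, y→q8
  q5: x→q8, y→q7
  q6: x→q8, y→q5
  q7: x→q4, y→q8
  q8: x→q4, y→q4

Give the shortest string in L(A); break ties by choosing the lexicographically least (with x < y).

A breadth-first search from q0 reaches an accepting state first via the path q0 → q2 → q5 → q8 → q4 → q6 on input yxxxx.
No string of length < 5 is accepted (BFS exhausts all shorter strings without reaching an accepting state), and yxxxx is the lexicographically least accepting string of length 5.

yxxxx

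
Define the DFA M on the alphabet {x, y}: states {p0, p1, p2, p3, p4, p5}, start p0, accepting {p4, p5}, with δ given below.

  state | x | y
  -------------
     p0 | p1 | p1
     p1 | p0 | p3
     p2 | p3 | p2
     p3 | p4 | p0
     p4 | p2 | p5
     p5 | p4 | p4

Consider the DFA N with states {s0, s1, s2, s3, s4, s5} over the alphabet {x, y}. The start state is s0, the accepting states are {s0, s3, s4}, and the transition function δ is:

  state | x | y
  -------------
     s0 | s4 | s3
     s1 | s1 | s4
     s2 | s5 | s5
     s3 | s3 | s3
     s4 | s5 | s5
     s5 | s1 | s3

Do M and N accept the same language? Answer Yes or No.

No

The string xyx is accepted by M but rejected by N.
So L(M) ≠ L(N).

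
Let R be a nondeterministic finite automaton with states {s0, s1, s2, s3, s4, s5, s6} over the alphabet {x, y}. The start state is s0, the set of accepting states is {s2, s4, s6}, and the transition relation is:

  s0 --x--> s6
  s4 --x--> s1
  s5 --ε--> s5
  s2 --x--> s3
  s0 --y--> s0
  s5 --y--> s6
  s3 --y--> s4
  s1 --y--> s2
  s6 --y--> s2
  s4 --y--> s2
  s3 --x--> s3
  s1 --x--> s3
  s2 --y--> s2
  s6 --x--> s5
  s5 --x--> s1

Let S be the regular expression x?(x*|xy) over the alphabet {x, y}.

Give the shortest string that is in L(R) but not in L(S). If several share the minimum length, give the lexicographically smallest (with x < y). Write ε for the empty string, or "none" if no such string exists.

The string yx is accepted by R but not by S.
No shorter string lies in the difference, and yx is the lexicographically first length-2 string in L(R) \ L(S).

yx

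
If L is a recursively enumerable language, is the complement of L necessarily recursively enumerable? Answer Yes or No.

No

If both L and its complement were r.e., running the two recognisers in parallel would decide L, so L would be recursive; but there are r.e. languages that are not recursive (e.g. the halting problem), and their complements are therefore not r.e.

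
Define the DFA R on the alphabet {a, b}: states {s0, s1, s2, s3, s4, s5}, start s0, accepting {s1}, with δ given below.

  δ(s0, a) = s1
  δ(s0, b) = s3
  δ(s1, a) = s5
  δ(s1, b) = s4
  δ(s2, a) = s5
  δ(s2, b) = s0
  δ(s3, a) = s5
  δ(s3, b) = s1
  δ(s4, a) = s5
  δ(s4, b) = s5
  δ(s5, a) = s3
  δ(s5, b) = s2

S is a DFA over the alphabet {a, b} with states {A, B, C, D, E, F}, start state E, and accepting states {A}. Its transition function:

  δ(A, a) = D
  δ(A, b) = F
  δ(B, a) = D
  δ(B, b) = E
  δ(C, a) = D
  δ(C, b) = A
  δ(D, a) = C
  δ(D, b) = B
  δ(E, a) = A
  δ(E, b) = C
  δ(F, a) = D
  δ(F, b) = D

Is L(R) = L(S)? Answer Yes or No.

Yes

Exploring the product automaton R × S from the start pair (s0, E), following both machines on each input symbol, reaches 6 state pairs: (s0, E), (s1, A), (s3, C), (s5, D), (s4, F), (s2, B).
R accepts in {s1} and S accepts in {A}. In every reachable pair the two components are either both accepting — (s1, A) — or both non-accepting, so no string is accepted by exactly one of the machines: L(R) \ L(S) and L(S) \ L(R) are both empty.
Hence every string is accepted by R iff it is accepted by S, and the two languages coincide.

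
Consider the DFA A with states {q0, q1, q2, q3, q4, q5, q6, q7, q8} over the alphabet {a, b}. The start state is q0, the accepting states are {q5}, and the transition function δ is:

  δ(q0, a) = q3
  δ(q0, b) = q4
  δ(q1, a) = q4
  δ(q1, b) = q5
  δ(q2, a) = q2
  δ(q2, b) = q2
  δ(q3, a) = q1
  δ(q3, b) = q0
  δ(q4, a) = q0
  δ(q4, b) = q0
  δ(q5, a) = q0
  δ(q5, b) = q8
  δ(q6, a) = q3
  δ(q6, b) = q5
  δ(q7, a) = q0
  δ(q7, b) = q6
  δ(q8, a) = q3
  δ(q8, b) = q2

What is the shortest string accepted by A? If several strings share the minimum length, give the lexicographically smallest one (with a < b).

A breadth-first search from q0 reaches an accepting state first via the path q0 → q3 → q1 → q5 on input aab.
No string of length < 3 is accepted (BFS exhausts all shorter strings without reaching an accepting state), and aab is the lexicographically least accepting string of length 3.

aab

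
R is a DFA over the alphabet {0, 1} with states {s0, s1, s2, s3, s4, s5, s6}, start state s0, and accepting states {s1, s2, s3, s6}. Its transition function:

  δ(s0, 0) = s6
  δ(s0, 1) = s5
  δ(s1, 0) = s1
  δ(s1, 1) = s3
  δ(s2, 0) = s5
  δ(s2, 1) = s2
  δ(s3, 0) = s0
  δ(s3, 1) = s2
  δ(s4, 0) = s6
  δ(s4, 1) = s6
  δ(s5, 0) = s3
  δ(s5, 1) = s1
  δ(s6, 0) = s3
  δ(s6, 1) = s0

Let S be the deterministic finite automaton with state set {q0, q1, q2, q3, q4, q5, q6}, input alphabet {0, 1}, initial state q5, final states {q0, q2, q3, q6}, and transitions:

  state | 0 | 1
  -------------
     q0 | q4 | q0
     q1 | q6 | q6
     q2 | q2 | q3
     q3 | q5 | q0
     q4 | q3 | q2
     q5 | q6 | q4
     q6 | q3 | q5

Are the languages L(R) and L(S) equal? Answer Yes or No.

Exploring the product automaton R × S from the start pair (s0, q5), following both machines on each input symbol, reaches 6 state pairs: (s0, q5), (s6, q6), (s5, q4), (s3, q3), (s1, q2), (s2, q0).
R accepts in {s1, s2, s3, s6} and S accepts in {q0, q2, q3, q6}. In every reachable pair the two components are either both accepting — (s6, q6), (s3, q3), (s1, q2), (s2, q0) — or both non-accepting, so no string is accepted by exactly one of the machines: L(R) \ L(S) and L(S) \ L(R) are both empty.
Hence every string is accepted by R iff it is accepted by S, and the two languages coincide.

Yes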